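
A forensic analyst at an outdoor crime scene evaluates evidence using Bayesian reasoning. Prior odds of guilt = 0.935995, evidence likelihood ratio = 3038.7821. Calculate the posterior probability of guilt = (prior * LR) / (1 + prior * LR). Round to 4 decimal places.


Bayesian evidence evaluation:
Posterior odds = prior_odds * LR = 0.935995 * 3038.7821 = 2844.285
Posterior probability = posterior_odds / (1 + posterior_odds)
= 2844.285 / (1 + 2844.285)
= 2844.285 / 2845.285
= 0.9996

0.9996


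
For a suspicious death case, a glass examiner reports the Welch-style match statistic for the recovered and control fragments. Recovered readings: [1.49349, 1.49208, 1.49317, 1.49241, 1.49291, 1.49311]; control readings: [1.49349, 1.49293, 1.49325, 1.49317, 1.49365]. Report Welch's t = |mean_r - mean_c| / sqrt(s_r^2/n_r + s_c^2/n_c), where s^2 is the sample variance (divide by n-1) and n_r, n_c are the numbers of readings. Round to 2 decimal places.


Welch's t-criterion for glass RI comparison:
Recovered mean = sum / n_r = 8.95717 / 6 = 1.4928617
Control mean = sum / n_c = 7.46649 / 5 = 1.493298
Recovered sample variance s_r^2 = 2.73777e-07
Control sample variance s_c^2 = 7.872e-08
Welch SE (unpooled) = sqrt(s_r^2/n_r + s_c^2/n_c) = sqrt(4.56294e-08 + 1.5744e-08) = sqrt(6.13734e-08) = 0.000247737
|mean_r - mean_c| = 0.000436333
t = 0.000436333 / 0.000247737 = 1.76

1.76


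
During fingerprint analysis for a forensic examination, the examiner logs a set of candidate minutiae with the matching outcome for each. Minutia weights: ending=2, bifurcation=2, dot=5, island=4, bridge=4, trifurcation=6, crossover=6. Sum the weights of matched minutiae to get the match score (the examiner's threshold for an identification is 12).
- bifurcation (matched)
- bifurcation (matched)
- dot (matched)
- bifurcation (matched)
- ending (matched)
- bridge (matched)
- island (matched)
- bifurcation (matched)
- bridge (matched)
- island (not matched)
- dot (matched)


Weighted minutiae match score:
  bifurcation: matched, +2 (running total 2)
  bifurcation: matched, +2 (running total 4)
  dot: matched, +5 (running total 9)
  bifurcation: matched, +2 (running total 11)
  ending: matched, +2 (running total 13)
  bridge: matched, +4 (running total 17)
  island: matched, +4 (running total 21)
  bifurcation: matched, +2 (running total 23)
  bridge: matched, +4 (running total 27)
  island: not matched, +0
  dot: matched, +5 (running total 32)
Total score = 32
Threshold = 12; verdict = identification

32


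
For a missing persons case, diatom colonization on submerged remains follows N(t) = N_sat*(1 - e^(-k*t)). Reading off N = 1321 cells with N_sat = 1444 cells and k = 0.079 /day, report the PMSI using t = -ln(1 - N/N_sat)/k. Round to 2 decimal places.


PMSI from diatom colonization curve:
N / N_sat = 1321 / 1444 = 0.91482
1 - N/N_sat = 0.08518
ln(1 - N/N_sat) = -2.462989
t = -ln(1 - N/N_sat) / k = -(-2.462989) / 0.079 = 31.18 days

31.18


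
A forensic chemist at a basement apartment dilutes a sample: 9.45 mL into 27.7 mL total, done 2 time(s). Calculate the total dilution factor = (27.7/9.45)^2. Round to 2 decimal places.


Dilution factor calculation:
Single dilution = V_total / V_sample = 27.7 / 9.45 ≈ 2.931217
Number of dilutions = 2
Total DF = (27.7 / 9.45)^2 (full precision, rounded at the end) = 8.59

8.59


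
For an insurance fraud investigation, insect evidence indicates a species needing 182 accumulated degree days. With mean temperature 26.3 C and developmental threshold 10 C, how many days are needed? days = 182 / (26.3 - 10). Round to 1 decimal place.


Insect development time:
Effective temperature = avg_temp - T_base = 26.3 - 10 = 16.3 C
Days = ADD / effective_temp = 182 / 16.3 = 11.2 days

11.2


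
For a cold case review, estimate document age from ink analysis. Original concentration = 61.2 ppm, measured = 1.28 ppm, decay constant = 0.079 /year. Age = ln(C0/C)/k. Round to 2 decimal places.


Document age estimation:
C0/C = 61.2 / 1.28 = 47.8125
ln(C0/C) = 3.867287
t = 3.867287 / 0.079 = 48.95 years

48.95


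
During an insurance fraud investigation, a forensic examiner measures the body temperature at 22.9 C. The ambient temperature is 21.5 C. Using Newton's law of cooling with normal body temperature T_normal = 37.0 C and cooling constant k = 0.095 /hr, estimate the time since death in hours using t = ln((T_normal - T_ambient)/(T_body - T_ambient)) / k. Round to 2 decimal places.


Using Newton's law of cooling:
t = ln((T_normal - T_ambient) / (T_body - T_ambient)) / k
T_normal - T_ambient = 15.5
T_body - T_ambient = 1.4
Ratio = 11.071429
ln(ratio) = 2.404368
t = 2.404368 / 0.095 = 25.31 hours

25.31


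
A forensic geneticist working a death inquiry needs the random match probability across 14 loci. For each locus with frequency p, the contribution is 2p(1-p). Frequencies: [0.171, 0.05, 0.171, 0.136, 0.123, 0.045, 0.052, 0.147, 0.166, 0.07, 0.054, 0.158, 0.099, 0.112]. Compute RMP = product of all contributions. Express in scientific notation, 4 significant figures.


Computing RMP for 14 loci:
Locus 1: 2 * 0.171 * 0.829 = 0.283518
Locus 2: 2 * 0.05 * 0.95 = 0.095
Locus 3: 2 * 0.171 * 0.829 = 0.283518
Locus 4: 2 * 0.136 * 0.864 = 0.235008
Locus 5: 2 * 0.123 * 0.877 = 0.215742
Locus 6: 2 * 0.045 * 0.955 = 0.08595
Locus 7: 2 * 0.052 * 0.948 = 0.098592
Locus 8: 2 * 0.147 * 0.853 = 0.250782
Locus 9: 2 * 0.166 * 0.834 = 0.276888
Locus 10: 2 * 0.07 * 0.93 = 0.1302
Locus 11: 2 * 0.054 * 0.946 = 0.102168
Locus 12: 2 * 0.158 * 0.842 = 0.266072
Locus 13: 2 * 0.099 * 0.901 = 0.178398
Locus 14: 2 * 0.112 * 0.888 = 0.198912
RMP = 2.861e-11

2.861e-11


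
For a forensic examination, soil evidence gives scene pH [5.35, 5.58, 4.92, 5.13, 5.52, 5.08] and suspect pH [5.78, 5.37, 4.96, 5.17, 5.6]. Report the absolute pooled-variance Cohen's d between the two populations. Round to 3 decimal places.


Pooled-variance Cohen's d for soil pH comparison:
Scene mean = 31.58 / 6 = 5.263333
Suspect mean = 26.88 / 5 = 5.376
Scene sample variance s_s^2 = 0.068587
Suspect sample variance s_c^2 = 0.10723
Pooled variance = ((n_s-1)*s_s^2 + (n_c-1)*s_c^2) / (n_s + n_c - 2) = 0.085761
Pooled SD = sqrt(0.085761) = 0.29285
Mean difference = -0.112667
|d| = |-0.112667| / 0.29285 = 0.385

0.385


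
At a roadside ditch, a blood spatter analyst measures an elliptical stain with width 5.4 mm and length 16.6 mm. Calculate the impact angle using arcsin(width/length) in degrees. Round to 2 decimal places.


Blood spatter impact angle calculation:
width / length = 5.4 / 16.6 = 0.325301
angle = arcsin(0.325301)
angle = 18.98 degrees

18.98


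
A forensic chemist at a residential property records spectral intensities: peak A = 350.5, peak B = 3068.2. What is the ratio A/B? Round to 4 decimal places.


Spectral peak ratio:
Peak A = 350.5 counts
Peak B = 3068.2 counts
Ratio = 350.5 / 3068.2 = 0.1142

0.1142


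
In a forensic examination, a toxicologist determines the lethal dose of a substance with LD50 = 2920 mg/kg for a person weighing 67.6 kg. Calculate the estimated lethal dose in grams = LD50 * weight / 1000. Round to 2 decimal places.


Lethal dose calculation:
Lethal dose = LD50 * body_weight / 1000
= 2920 * 67.6 / 1000
= 197392 / 1000
= 197.39 g

197.39


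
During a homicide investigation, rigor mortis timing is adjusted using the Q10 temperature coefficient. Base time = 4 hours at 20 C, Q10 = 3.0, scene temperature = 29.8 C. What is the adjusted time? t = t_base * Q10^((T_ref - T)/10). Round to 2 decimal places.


Rigor mortis time adjustment:
Exponent = (T_ref - T_actual) / 10 = (20 - 29.8) / 10 = -0.98
Q10 factor = 3.0^-0.98 = 0.34074
t_adjusted = 4 * 0.34074 = 1.36 hours

1.36


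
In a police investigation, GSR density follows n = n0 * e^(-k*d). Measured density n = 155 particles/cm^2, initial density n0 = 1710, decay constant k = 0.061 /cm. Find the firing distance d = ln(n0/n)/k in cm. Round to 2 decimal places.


GSR distance calculation:
n0/n = 1710 / 155 = 11.032258
ln(n0/n) = 2.400824
d = 2.400824 / 0.061 = 39.36 cm

39.36


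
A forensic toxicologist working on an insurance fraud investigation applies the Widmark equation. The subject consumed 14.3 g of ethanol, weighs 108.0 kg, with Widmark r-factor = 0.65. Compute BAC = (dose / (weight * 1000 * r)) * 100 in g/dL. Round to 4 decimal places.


Applying the Widmark formula:
BAC = (dose_g / (body_wt * 1000 * r)) * 100
Denominator = 108.0 * 1000 * 0.65 = 70200
BAC = (14.3 / 70200) * 100
BAC = 0.0204 g/dL

0.0204


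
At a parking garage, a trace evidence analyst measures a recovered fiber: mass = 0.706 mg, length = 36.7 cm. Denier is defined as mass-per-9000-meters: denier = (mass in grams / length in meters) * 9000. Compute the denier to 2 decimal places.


Denier calculation:
Mass in grams = 0.706 mg / 1000 = 0.000706 g
Length in meters = 36.7 cm / 100 = 0.367 m
Linear density = mass / length = 0.000706 / 0.367 = 0.00192371 g/m
Denier = (g/m) * 9000 = 0.00192371 * 9000 = 17.31

17.31


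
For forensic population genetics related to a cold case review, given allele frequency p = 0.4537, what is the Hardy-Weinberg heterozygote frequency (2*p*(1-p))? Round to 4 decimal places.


Hardy-Weinberg heterozygote frequency:
q = 1 - p = 1 - 0.4537 = 0.5463
2pq = 2 * 0.4537 * 0.5463 = 0.4957

0.4957


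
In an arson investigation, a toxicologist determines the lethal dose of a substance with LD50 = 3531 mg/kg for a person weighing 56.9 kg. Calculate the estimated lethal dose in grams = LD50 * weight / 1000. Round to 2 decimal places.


Lethal dose calculation:
Lethal dose = LD50 * body_weight / 1000
= 3531 * 56.9 / 1000
= 200913.9 / 1000
= 200.91 g

200.91


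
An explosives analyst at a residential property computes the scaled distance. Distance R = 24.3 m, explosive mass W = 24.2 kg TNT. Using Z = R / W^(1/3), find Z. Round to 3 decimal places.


Scaled distance calculation:
W^(1/3) = 24.2^(1/3) = 2.892489
Z = R / W^(1/3) = 24.3 / 2.892489
Z = 8.401 m/kg^(1/3)

8.401


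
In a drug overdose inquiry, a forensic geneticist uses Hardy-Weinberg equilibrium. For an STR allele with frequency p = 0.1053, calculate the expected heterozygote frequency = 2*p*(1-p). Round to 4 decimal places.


Hardy-Weinberg heterozygote frequency:
q = 1 - p = 1 - 0.1053 = 0.8947
2pq = 2 * 0.1053 * 0.8947 = 0.1884

0.1884


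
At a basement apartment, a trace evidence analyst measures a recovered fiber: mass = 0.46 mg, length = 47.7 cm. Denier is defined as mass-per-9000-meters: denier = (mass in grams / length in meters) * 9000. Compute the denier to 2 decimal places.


Denier calculation:
Mass in grams = 0.46 mg / 1000 = 0.00046 g
Length in meters = 47.7 cm / 100 = 0.477 m
Linear density = mass / length = 0.00046 / 0.477 = 0.00096436 g/m
Denier = (g/m) * 9000 = 0.00096436 * 9000 = 8.68

8.68


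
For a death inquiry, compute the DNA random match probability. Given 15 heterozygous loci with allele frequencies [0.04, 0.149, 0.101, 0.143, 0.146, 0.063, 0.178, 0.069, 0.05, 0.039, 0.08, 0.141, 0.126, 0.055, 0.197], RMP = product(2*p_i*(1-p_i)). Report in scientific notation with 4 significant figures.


Computing RMP for 15 loci:
Locus 1: 2 * 0.04 * 0.96 = 0.0768
Locus 2: 2 * 0.149 * 0.851 = 0.253598
Locus 3: 2 * 0.101 * 0.899 = 0.181598
Locus 4: 2 * 0.143 * 0.857 = 0.245102
Locus 5: 2 * 0.146 * 0.854 = 0.249368
Locus 6: 2 * 0.063 * 0.937 = 0.118062
Locus 7: 2 * 0.178 * 0.822 = 0.292632
Locus 8: 2 * 0.069 * 0.931 = 0.128478
Locus 9: 2 * 0.05 * 0.95 = 0.095
Locus 10: 2 * 0.039 * 0.961 = 0.074958
Locus 11: 2 * 0.08 * 0.92 = 0.1472
Locus 12: 2 * 0.141 * 0.859 = 0.242238
Locus 13: 2 * 0.126 * 0.874 = 0.220248
Locus 14: 2 * 0.055 * 0.945 = 0.10395
Locus 15: 2 * 0.197 * 0.803 = 0.316382
RMP = 1.765e-12

1.765e-12


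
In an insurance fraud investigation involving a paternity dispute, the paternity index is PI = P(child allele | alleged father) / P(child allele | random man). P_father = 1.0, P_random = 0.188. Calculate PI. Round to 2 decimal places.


Paternity Index calculation:
PI = P(allele|father) / P(allele|random)
PI = 1.0 / 0.188
PI = 5.32

5.32


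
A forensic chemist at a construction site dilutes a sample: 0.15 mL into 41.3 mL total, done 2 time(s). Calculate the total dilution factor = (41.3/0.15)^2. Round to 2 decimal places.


Dilution factor calculation:
Single dilution = V_total / V_sample = 41.3 / 0.15 ≈ 275.333333
Number of dilutions = 2
Total DF = (41.3 / 0.15)^2 (full precision, rounded at the end) = 75808.44

75808.44


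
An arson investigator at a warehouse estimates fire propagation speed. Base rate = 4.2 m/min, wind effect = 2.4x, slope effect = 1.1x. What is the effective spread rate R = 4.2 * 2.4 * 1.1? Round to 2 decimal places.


Fire spread rate calculation:
R = R0 * wind_factor * slope_factor
= 4.2 * 2.4 * 1.1
= 10.08 * 1.1
= 11.09 m/min

11.09


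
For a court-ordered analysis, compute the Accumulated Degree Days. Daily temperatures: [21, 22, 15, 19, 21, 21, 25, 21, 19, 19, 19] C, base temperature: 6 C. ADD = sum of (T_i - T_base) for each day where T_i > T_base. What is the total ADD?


Computing ADD day by day:
Day 1: max(0, 21 - 6) = 15
Day 2: max(0, 22 - 6) = 16
Day 3: max(0, 15 - 6) = 9
Day 4: max(0, 19 - 6) = 13
Day 5: max(0, 21 - 6) = 15
Day 6: max(0, 21 - 6) = 15
Day 7: max(0, 25 - 6) = 19
Day 8: max(0, 21 - 6) = 15
Day 9: max(0, 19 - 6) = 13
Day 10: max(0, 19 - 6) = 13
Day 11: max(0, 19 - 6) = 13
Total ADD = 156

156


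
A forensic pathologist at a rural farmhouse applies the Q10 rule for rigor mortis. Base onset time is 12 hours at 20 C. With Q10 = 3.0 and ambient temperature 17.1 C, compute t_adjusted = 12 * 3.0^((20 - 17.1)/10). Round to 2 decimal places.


Rigor mortis time adjustment:
Exponent = (T_ref - T_actual) / 10 = (20 - 17.1) / 10 = 0.29
Q10 factor = 3.0^0.29 = 1.3752
t_adjusted = 12 * 1.3752 = 16.50 hours

16.50


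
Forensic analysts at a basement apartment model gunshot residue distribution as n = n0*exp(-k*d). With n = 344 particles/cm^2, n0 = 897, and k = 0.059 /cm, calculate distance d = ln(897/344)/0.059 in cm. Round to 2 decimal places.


GSR distance calculation:
n0/n = 897 / 344 = 2.607558
ln(n0/n) = 0.958414
d = 0.958414 / 0.059 = 16.24 cm

16.24


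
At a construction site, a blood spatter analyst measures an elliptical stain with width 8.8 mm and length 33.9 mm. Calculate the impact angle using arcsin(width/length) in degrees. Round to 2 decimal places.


Blood spatter impact angle calculation:
width / length = 8.8 / 33.9 = 0.259587
angle = arcsin(0.259587)
angle = 15.05 degrees

15.05


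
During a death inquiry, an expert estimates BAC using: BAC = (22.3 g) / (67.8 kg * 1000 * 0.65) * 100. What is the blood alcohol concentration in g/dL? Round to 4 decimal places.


Applying the Widmark formula:
BAC = (dose_g / (body_wt * 1000 * r)) * 100
Denominator = 67.8 * 1000 * 0.65 = 44070
BAC = (22.3 / 44070) * 100
BAC = 0.0506 g/dL

0.0506


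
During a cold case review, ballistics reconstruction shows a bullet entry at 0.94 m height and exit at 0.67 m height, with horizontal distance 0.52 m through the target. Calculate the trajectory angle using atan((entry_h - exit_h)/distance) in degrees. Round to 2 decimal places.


Bullet trajectory angle:
Height difference = 0.94 - 0.67 = 0.27 m
angle = atan(0.27 / 0.52)
angle = atan(0.519231)
angle = 27.44 degrees

27.44


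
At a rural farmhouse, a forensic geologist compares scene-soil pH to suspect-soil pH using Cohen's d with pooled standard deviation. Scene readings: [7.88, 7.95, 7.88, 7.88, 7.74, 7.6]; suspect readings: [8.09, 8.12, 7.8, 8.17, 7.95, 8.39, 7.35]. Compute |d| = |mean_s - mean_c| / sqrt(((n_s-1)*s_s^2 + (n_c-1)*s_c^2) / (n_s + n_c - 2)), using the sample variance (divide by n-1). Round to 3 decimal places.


Pooled-variance Cohen's d for soil pH comparison:
Scene mean = 46.93 / 6 = 7.821667
Suspect mean = 55.87 / 7 = 7.981429
Scene sample variance s_s^2 = 0.016497
Suspect sample variance s_c^2 = 0.111014
Pooled variance = ((n_s-1)*s_s^2 + (n_c-1)*s_c^2) / (n_s + n_c - 2) = 0.068052
Pooled SD = sqrt(0.068052) = 0.260868
Mean difference = -0.159762
|d| = |-0.159762| / 0.260868 = 0.612

0.612


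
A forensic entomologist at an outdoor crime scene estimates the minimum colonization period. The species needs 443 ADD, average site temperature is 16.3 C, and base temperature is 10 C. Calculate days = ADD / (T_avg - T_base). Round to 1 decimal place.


Insect development time:
Effective temperature = avg_temp - T_base = 16.3 - 10 = 6.3 C
Days = ADD / effective_temp = 443 / 6.3 = 70.3 days

70.3


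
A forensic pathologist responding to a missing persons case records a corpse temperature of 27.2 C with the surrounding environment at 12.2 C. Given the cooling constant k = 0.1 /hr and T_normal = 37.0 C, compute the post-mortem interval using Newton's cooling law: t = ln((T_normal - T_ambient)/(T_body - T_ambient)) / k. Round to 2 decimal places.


Using Newton's law of cooling:
t = ln((T_normal - T_ambient) / (T_body - T_ambient)) / k
T_normal - T_ambient = 24.8
T_body - T_ambient = 15.0
Ratio = 1.653333
ln(ratio) = 0.502793
t = 0.502793 / 0.1 = 5.03 hours

5.03


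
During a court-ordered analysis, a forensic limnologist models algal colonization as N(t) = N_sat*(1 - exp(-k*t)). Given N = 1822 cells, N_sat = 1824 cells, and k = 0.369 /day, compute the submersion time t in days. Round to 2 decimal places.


PMSI from diatom colonization curve:
N / N_sat = 1822 / 1824 = 0.998904
1 - N/N_sat = 0.001096
ln(1 - N/N_sat) = -6.816088
t = -ln(1 - N/N_sat) / k = -(-6.816088) / 0.369 = 18.47 days

18.47


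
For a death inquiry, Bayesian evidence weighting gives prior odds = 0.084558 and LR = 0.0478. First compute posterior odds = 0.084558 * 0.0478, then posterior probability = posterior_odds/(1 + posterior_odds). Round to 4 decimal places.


Bayesian evidence evaluation:
Posterior odds = prior_odds * LR = 0.084558 * 0.0478 = 0.004041872
Posterior probability = posterior_odds / (1 + posterior_odds)
= 0.004041872 / (1 + 0.004041872)
= 0.004041872 / 1.004041872
= 0.0040

0.0040


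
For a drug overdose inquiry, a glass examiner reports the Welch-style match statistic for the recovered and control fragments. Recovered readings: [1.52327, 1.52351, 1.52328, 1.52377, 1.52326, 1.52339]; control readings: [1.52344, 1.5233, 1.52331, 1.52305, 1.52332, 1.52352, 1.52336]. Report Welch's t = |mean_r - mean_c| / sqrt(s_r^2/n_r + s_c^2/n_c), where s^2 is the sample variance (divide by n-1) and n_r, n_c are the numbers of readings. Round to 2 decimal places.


Welch's t-criterion for glass RI comparison:
Recovered mean = sum / n_r = 9.14048 / 6 = 1.5234133
Control mean = sum / n_c = 10.6633 / 7 = 1.5233286
Recovered sample variance s_r^2 = 3.97867e-08
Control sample variance s_c^2 = 2.1481e-08
Welch SE (unpooled) = sqrt(s_r^2/n_r + s_c^2/n_c) = sqrt(6.63111e-09 + 3.06871e-09) = sqrt(9.69982e-09) = 9.84877e-05
|mean_r - mean_c| = 8.47619e-05
t = 8.47619e-05 / 9.84877e-05 = 0.86

0.86


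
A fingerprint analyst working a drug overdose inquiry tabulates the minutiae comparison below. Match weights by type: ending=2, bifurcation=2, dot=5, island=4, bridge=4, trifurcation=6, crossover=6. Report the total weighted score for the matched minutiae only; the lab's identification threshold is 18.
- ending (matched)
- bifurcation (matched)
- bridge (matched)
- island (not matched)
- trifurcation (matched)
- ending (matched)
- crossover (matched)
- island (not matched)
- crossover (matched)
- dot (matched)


Weighted minutiae match score:
  ending: matched, +2 (running total 2)
  bifurcation: matched, +2 (running total 4)
  bridge: matched, +4 (running total 8)
  island: not matched, +0
  trifurcation: matched, +6 (running total 14)
  ending: matched, +2 (running total 16)
  crossover: matched, +6 (running total 22)
  island: not matched, +0
  crossover: matched, +6 (running total 28)
  dot: matched, +5 (running total 33)
Total score = 33
Threshold = 18; verdict = identification

33


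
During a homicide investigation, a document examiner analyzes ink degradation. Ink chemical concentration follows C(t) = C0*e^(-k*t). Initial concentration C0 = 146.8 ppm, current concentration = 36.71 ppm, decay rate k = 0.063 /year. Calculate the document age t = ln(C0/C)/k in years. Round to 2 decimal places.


Document age estimation:
C0/C = 146.8 / 36.71 = 3.99891
ln(C0/C) = 1.386022
t = 1.386022 / 0.063 = 22.00 years

22.00


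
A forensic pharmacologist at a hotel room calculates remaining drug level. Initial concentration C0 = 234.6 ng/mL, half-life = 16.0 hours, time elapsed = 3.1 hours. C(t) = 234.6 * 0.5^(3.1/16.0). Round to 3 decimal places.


Drug concentration decay:
Number of half-lives = t / t_half = 3.1 / 16.0 = 0.19375
Decay factor = 0.5^0.19375 = 0.87433012
C(t) = 234.6 * 0.87433012 = 205.118 ng/mL

205.118


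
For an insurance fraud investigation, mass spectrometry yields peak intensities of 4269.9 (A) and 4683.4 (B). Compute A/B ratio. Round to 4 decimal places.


Spectral peak ratio:
Peak A = 4269.9 counts
Peak B = 4683.4 counts
Ratio = 4269.9 / 4683.4 = 0.9117

0.9117


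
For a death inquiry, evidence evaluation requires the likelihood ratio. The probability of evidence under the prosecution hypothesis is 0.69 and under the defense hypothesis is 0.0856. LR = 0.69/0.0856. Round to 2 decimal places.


Likelihood ratio calculation:
LR = P(E|Hp) / P(E|Hd)
LR = 0.69 / 0.0856
LR = 8.06

8.06


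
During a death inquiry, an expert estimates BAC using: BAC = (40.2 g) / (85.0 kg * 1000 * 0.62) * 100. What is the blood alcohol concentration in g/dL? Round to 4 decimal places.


Applying the Widmark formula:
BAC = (dose_g / (body_wt * 1000 * r)) * 100
Denominator = 85.0 * 1000 * 0.62 = 52700
BAC = (40.2 / 52700) * 100
BAC = 0.0763 g/dL

0.0763


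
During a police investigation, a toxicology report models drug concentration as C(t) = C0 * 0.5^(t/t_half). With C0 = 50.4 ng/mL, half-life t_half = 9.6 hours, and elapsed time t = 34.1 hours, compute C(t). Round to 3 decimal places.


Drug concentration decay:
Number of half-lives = t / t_half = 34.1 / 9.6 = 3.552083
Decay factor = 0.5^3.552083 = 0.08525433
C(t) = 50.4 * 0.08525433 = 4.297 ng/mL

4.297


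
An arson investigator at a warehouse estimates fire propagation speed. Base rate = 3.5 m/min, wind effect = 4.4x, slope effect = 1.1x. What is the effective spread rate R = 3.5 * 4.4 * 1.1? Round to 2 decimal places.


Fire spread rate calculation:
R = R0 * wind_factor * slope_factor
= 3.5 * 4.4 * 1.1
= 15.4 * 1.1
= 16.94 m/min

16.94


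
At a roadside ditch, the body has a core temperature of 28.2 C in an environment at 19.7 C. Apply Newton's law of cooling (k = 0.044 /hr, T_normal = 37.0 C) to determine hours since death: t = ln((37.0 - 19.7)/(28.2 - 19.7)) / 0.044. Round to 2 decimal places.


Using Newton's law of cooling:
t = ln((T_normal - T_ambient) / (T_body - T_ambient)) / k
T_normal - T_ambient = 17.3
T_body - T_ambient = 8.5
Ratio = 2.035294
ln(ratio) = 0.71064
t = 0.71064 / 0.044 = 16.15 hours

16.15


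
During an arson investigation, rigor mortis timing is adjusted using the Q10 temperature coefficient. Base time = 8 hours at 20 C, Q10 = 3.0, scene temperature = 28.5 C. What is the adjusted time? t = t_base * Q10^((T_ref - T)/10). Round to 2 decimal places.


Rigor mortis time adjustment:
Exponent = (T_ref - T_actual) / 10 = (20 - 28.5) / 10 = -0.85
Q10 factor = 3.0^-0.85 = 0.39305
t_adjusted = 8 * 0.39305 = 3.14 hours

3.14


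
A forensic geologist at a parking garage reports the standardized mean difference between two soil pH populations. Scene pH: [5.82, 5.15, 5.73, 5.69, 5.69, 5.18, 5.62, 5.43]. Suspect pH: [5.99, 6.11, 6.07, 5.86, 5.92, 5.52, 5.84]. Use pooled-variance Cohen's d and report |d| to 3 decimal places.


Pooled-variance Cohen's d for soil pH comparison:
Scene mean = 44.31 / 8 = 5.53875
Suspect mean = 41.31 / 7 = 5.901429
Scene sample variance s_s^2 = 0.06567
Suspect sample variance s_c^2 = 0.038514
Pooled variance = ((n_s-1)*s_s^2 + (n_c-1)*s_c^2) / (n_s + n_c - 2) = 0.053136
Pooled SD = sqrt(0.053136) = 0.230512
Mean difference = -0.362679
|d| = |-0.362679| / 0.230512 = 1.573

1.573


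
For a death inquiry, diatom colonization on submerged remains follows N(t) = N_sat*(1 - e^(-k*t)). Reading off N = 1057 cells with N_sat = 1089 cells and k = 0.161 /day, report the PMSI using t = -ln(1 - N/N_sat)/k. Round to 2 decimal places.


PMSI from diatom colonization curve:
N / N_sat = 1057 / 1089 = 0.970615
1 - N/N_sat = 0.029385
ln(1 - N/N_sat) = -3.527271
t = -ln(1 - N/N_sat) / k = -(-3.527271) / 0.161 = 21.91 days

21.91


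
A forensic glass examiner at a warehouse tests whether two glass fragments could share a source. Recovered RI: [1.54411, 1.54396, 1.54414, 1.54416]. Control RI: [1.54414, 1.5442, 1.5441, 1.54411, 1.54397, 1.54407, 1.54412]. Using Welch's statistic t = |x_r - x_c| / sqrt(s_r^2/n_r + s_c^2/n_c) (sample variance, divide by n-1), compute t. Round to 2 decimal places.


Welch's t-criterion for glass RI comparison:
Recovered mean = sum / n_r = 6.17637 / 4 = 1.5440925
Control mean = sum / n_c = 10.80871 / 7 = 1.5441014
Recovered sample variance s_r^2 = 8.225e-09
Control sample variance s_c^2 = 4.98095e-09
Welch SE (unpooled) = sqrt(s_r^2/n_r + s_c^2/n_c) = sqrt(2.05625e-09 + 7.11565e-10) = sqrt(2.76781e-09) = 5.261e-05
|mean_r - mean_c| = 8.92857e-06
t = 8.92857e-06 / 5.261e-05 = 0.17

0.17


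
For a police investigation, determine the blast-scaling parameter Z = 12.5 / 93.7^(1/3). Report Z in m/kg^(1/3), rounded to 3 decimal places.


Scaled distance calculation:
W^(1/3) = 93.7^(1/3) = 4.541994
Z = R / W^(1/3) = 12.5 / 4.541994
Z = 2.752 m/kg^(1/3)

2.752


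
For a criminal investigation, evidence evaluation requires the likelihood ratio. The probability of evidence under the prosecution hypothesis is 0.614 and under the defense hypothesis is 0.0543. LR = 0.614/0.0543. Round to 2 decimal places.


Likelihood ratio calculation:
LR = P(E|Hp) / P(E|Hd)
LR = 0.614 / 0.0543
LR = 11.31

11.31


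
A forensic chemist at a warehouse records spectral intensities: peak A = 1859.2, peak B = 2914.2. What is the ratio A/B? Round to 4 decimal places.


Spectral peak ratio:
Peak A = 1859.2 counts
Peak B = 2914.2 counts
Ratio = 1859.2 / 2914.2 = 0.6380

0.6380


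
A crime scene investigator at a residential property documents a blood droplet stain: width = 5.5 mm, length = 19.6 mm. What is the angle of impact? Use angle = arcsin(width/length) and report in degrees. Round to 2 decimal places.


Blood spatter impact angle calculation:
width / length = 5.5 / 19.6 = 0.280612
angle = arcsin(0.280612)
angle = 16.30 degrees

16.30


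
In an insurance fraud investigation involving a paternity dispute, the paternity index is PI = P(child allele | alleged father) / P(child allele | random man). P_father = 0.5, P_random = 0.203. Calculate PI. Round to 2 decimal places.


Paternity Index calculation:
PI = P(allele|father) / P(allele|random)
PI = 0.5 / 0.203
PI = 2.46

2.46


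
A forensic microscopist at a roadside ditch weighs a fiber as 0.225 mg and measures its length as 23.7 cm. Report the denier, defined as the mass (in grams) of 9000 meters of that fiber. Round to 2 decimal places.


Denier calculation:
Mass in grams = 0.225 mg / 1000 = 0.000225 g
Length in meters = 23.7 cm / 100 = 0.237 m
Linear density = mass / length = 0.000225 / 0.237 = 0.00094937 g/m
Denier = (g/m) * 9000 = 0.00094937 * 9000 = 8.54

8.54


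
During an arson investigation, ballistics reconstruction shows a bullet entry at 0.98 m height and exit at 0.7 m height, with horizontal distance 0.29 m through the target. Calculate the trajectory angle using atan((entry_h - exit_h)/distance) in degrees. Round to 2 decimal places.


Bullet trajectory angle:
Height difference = 0.98 - 0.7 = 0.28 m
angle = atan(0.28 / 0.29)
angle = atan(0.965517)
angle = 43.99 degrees

43.99


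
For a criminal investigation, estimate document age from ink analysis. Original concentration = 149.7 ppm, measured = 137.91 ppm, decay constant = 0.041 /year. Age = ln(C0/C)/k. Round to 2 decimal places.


Document age estimation:
C0/C = 149.7 / 137.91 = 1.085491
ln(C0/C) = 0.082032
t = 0.082032 / 0.041 = 2.00 years

2.00


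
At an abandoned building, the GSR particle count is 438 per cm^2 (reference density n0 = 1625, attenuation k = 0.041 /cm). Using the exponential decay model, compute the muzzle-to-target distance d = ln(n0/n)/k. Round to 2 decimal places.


GSR distance calculation:
n0/n = 1625 / 438 = 3.710046
ln(n0/n) = 1.311044
d = 1.311044 / 0.041 = 31.98 cm

31.98


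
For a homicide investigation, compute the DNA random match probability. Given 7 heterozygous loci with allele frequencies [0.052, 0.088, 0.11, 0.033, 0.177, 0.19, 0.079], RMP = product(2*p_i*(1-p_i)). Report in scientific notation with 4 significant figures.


Computing RMP for 7 loci:
Locus 1: 2 * 0.052 * 0.948 = 0.098592
Locus 2: 2 * 0.088 * 0.912 = 0.160512
Locus 3: 2 * 0.11 * 0.89 = 0.1958
Locus 4: 2 * 0.033 * 0.967 = 0.063822
Locus 5: 2 * 0.177 * 0.823 = 0.291342
Locus 6: 2 * 0.19 * 0.81 = 0.3078
Locus 7: 2 * 0.079 * 0.921 = 0.145518
RMP = 2.581e-06

2.581e-06


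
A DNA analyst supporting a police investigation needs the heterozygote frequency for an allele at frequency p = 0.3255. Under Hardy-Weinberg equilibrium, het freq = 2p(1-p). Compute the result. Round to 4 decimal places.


Hardy-Weinberg heterozygote frequency:
q = 1 - p = 1 - 0.3255 = 0.6745
2pq = 2 * 0.3255 * 0.6745 = 0.4391

0.4391


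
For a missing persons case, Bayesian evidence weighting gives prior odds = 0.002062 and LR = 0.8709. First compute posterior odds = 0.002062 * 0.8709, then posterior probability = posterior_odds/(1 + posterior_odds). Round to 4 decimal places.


Bayesian evidence evaluation:
Posterior odds = prior_odds * LR = 0.002062 * 0.8709 = 0.001795796
Posterior probability = posterior_odds / (1 + posterior_odds)
= 0.001795796 / (1 + 0.001795796)
= 0.001795796 / 1.001795796
= 0.0018

0.0018


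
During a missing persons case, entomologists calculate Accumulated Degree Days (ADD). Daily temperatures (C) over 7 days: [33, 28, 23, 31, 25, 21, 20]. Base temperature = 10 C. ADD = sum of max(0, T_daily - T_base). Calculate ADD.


Computing ADD day by day:
Day 1: max(0, 33 - 10) = 23
Day 2: max(0, 28 - 10) = 18
Day 3: max(0, 23 - 10) = 13
Day 4: max(0, 31 - 10) = 21
Day 5: max(0, 25 - 10) = 15
Day 6: max(0, 21 - 10) = 11
Day 7: max(0, 20 - 10) = 10
Total ADD = 111

111


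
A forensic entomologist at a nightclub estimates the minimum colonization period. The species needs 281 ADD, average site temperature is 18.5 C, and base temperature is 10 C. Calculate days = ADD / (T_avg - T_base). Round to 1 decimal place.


Insect development time:
Effective temperature = avg_temp - T_base = 18.5 - 10 = 8.5 C
Days = ADD / effective_temp = 281 / 8.5 = 33.1 days

33.1


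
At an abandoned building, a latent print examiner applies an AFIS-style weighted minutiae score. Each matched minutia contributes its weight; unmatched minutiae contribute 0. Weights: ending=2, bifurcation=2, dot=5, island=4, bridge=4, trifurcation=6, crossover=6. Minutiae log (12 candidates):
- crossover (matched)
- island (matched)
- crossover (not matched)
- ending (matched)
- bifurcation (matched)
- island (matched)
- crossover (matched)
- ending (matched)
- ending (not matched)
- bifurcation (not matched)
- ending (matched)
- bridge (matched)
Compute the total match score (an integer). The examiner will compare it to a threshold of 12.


Weighted minutiae match score:
  crossover: matched, +6 (running total 6)
  island: matched, +4 (running total 10)
  crossover: not matched, +0
  ending: matched, +2 (running total 12)
  bifurcation: matched, +2 (running total 14)
  island: matched, +4 (running total 18)
  crossover: matched, +6 (running total 24)
  ending: matched, +2 (running total 26)
  ending: not matched, +0
  bifurcation: not matched, +0
  ending: matched, +2 (running total 28)
  bridge: matched, +4 (running total 32)
Total score = 32
Threshold = 12; verdict = identification

32


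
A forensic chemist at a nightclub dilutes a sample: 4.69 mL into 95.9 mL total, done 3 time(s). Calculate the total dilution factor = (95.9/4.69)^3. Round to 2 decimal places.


Dilution factor calculation:
Single dilution = V_total / V_sample = 95.9 / 4.69 ≈ 20.447761
Number of dilutions = 3
Total DF = (95.9 / 4.69)^3 (full precision, rounded at the end) = 8549.43

8549.43


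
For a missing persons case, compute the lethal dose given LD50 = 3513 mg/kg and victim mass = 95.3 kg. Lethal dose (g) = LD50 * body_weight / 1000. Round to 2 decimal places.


Lethal dose calculation:
Lethal dose = LD50 * body_weight / 1000
= 3513 * 95.3 / 1000
= 334788.9 / 1000
= 334.79 g

334.79


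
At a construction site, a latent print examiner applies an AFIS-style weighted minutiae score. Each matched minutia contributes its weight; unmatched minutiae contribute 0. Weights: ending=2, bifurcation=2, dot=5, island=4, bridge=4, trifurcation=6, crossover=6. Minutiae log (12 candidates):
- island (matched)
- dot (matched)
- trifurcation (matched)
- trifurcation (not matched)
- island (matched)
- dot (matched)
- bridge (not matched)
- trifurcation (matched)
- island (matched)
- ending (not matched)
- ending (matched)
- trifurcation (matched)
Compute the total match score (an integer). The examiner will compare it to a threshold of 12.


Weighted minutiae match score:
  island: matched, +4 (running total 4)
  dot: matched, +5 (running total 9)
  trifurcation: matched, +6 (running total 15)
  trifurcation: not matched, +0
  island: matched, +4 (running total 19)
  dot: matched, +5 (running total 24)
  bridge: not matched, +0
  trifurcation: matched, +6 (running total 30)
  island: matched, +4 (running total 34)
  ending: not matched, +0
  ending: matched, +2 (running total 36)
  trifurcation: matched, +6 (running total 42)
Total score = 42
Threshold = 12; verdict = identification

42


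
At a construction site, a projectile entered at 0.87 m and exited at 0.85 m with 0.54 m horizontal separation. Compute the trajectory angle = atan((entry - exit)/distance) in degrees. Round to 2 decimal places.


Bullet trajectory angle:
Height difference = 0.87 - 0.85 = 0.02 m
angle = atan(0.02 / 0.54)
angle = atan(0.037037)
angle = 2.12 degrees

2.12


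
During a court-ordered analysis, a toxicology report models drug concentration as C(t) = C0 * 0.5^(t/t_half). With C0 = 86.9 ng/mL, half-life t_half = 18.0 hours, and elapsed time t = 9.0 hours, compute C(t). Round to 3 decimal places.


Drug concentration decay:
Number of half-lives = t / t_half = 9.0 / 18.0 = 0.5
Decay factor = 0.5^0.5 = 0.70710678
C(t) = 86.9 * 0.70710678 = 61.448 ng/mL

61.448


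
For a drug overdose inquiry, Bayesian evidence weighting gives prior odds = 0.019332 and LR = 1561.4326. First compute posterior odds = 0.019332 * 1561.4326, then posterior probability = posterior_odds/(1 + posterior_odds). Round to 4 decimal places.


Bayesian evidence evaluation:
Posterior odds = prior_odds * LR = 0.019332 * 1561.4326 = 30.18562
Posterior probability = posterior_odds / (1 + posterior_odds)
= 30.18562 / (1 + 30.18562)
= 30.18562 / 31.18562
= 0.9679

0.9679


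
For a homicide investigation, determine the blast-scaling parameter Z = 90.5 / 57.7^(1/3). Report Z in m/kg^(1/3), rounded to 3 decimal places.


Scaled distance calculation:
W^(1/3) = 57.7^(1/3) = 3.864191
Z = R / W^(1/3) = 90.5 / 3.864191
Z = 23.420 m/kg^(1/3)

23.420


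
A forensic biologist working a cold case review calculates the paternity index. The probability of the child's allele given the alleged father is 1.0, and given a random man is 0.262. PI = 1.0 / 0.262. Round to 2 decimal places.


Paternity Index calculation:
PI = P(allele|father) / P(allele|random)
PI = 1.0 / 0.262
PI = 3.82

3.82


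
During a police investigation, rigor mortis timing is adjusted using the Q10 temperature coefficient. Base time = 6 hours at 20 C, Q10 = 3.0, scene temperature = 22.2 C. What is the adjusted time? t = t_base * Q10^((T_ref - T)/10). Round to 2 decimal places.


Rigor mortis time adjustment:
Exponent = (T_ref - T_actual) / 10 = (20 - 22.2) / 10 = -0.22
Q10 factor = 3.0^-0.22 = 0.7853
t_adjusted = 6 * 0.7853 = 4.71 hours

4.71


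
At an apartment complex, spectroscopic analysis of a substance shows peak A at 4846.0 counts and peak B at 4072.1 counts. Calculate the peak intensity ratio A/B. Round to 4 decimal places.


Spectral peak ratio:
Peak A = 4846.0 counts
Peak B = 4072.1 counts
Ratio = 4846.0 / 4072.1 = 1.1900

1.1900


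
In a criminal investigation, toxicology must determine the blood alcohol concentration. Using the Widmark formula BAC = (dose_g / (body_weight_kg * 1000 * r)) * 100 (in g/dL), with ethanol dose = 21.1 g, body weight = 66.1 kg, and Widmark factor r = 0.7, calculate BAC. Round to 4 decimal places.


Applying the Widmark formula:
BAC = (dose_g / (body_wt * 1000 * r)) * 100
Denominator = 66.1 * 1000 * 0.7 = 46270
BAC = (21.1 / 46270) * 100
BAC = 0.0456 g/dL

0.0456


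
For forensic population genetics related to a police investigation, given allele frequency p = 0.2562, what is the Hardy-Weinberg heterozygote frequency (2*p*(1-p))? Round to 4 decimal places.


Hardy-Weinberg heterozygote frequency:
q = 1 - p = 1 - 0.2562 = 0.7438
2pq = 2 * 0.2562 * 0.7438 = 0.3811

0.3811


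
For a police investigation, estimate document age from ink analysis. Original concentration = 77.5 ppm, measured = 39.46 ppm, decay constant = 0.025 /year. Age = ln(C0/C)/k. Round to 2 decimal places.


Document age estimation:
C0/C = 77.5 / 39.46 = 1.964014
ln(C0/C) = 0.67499
t = 0.67499 / 0.025 = 27.00 years

27.00


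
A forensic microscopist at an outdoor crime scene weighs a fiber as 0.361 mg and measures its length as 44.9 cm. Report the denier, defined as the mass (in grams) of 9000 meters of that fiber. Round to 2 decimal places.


Denier calculation:
Mass in grams = 0.361 mg / 1000 = 0.000361 g
Length in meters = 44.9 cm / 100 = 0.449 m
Linear density = mass / length = 0.000361 / 0.449 = 0.00080401 g/m
Denier = (g/m) * 9000 = 0.00080401 * 9000 = 7.24

7.24


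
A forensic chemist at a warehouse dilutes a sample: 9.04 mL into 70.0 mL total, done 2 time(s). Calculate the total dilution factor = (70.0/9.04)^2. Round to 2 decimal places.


Dilution factor calculation:
Single dilution = V_total / V_sample = 70.0 / 9.04 ≈ 7.743363
Number of dilutions = 2
Total DF = (70.0 / 9.04)^2 (full precision, rounded at the end) = 59.96

59.96


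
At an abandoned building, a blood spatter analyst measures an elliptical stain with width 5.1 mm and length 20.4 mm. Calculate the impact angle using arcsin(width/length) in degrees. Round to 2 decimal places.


Blood spatter impact angle calculation:
width / length = 5.1 / 20.4 = 0.25
angle = arcsin(0.25)
angle = 14.48 degrees

14.48


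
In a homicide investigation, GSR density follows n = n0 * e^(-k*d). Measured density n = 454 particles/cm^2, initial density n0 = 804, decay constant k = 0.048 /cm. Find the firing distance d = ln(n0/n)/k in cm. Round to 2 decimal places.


GSR distance calculation:
n0/n = 804 / 454 = 1.770925
ln(n0/n) = 0.571502
d = 0.571502 / 0.048 = 11.91 cm

11.91


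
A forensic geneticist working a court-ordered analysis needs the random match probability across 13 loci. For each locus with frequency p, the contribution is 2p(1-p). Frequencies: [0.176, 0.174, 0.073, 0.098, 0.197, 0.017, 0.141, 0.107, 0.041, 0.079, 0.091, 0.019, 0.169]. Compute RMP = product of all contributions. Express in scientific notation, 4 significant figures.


Computing RMP for 13 loci:
Locus 1: 2 * 0.176 * 0.824 = 0.290048
Locus 2: 2 * 0.174 * 0.826 = 0.287448
Locus 3: 2 * 0.073 * 0.927 = 0.135342
Locus 4: 2 * 0.098 * 0.902 = 0.176792
Locus 5: 2 * 0.197 * 0.803 = 0.316382
Locus 6: 2 * 0.017 * 0.983 = 0.033422
Locus 7: 2 * 0.141 * 0.859 = 0.242238
Locus 8: 2 * 0.107 * 0.893 = 0.191102
Locus 9: 2 * 0.041 * 0.959 = 0.078638
Locus 10: 2 * 0.079 * 0.921 = 0.145518
Locus 11: 2 * 0.091 * 0.909 = 0.165438
Locus 12: 2 * 0.019 * 0.981 = 0.037278
Locus 13: 2 * 0.169 * 0.831 = 0.280878
RMP = 1.936e-11

1.936e-11
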